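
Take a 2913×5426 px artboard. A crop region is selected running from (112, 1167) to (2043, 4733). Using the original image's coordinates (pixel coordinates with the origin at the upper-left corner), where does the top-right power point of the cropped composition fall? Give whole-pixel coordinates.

x = 1399 px, y = 2356 px

Crop width = 2043 − 112 = 1931 px; one third is 643.67 px.
Crop height = 4733 − 1167 = 3566 px; one third is 1188.67 px.
The top-right point is two-thirds across and one-third down within the crop:
x = 112 + 2 × 643.67 ≈ 1399; y = 1167 + 1 × 1188.67 ≈ 2356.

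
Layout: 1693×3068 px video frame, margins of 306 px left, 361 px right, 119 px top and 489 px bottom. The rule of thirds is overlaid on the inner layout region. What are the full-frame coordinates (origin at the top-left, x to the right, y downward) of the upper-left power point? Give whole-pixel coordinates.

Content width = 1693 − 306 − 361 = 1026 px; content height = 3068 − 119 − 489 = 2460 px.
Upper-left is one-third across and one-third down within the inner layout region.
x = 306 + 1 × 1026/3 = 306 + 342.00 ≈ 648
y = 119 + 1 × 2460/3 = 119 + 820.00 ≈ 939

x = 648 px, y = 939 px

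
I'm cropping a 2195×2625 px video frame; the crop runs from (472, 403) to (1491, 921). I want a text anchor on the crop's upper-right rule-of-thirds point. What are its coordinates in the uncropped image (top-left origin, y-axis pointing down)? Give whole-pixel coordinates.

(1151, 576)

Crop width = 1491 − 472 = 1019 px; one third is 339.67 px.
Crop height = 921 − 403 = 518 px; one third is 172.67 px.
The upper-right point is two-thirds across and one-third down within the crop:
x = 472 + 2 × 339.67 ≈ 1151; y = 403 + 1 × 172.67 ≈ 576.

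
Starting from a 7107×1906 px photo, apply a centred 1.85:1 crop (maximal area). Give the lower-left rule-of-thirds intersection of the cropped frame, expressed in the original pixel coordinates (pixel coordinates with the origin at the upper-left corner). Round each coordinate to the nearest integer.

7107/1906 > 1.85/1, so the 1.85:1 crop keeps the full height 1906 and trims width to 1906 × 1.85/1 = 3526.10 px.
Left offset = (7107 − 3526.10)/2 = 1790.45 px; top offset = 0.
Lower-left is one-third across and two-thirds down within the crop:
x = 1790.45 + 1 × 3526.10/3 ≈ 2966; y = 0.00 + 2 × 1906.00/3 ≈ 1271.

(2966, 1271)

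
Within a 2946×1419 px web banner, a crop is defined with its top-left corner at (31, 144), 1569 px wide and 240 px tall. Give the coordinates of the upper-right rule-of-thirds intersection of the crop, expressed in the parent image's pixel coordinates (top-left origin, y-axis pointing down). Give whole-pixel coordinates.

x = 1077 px, y = 224 px

One third of the crop width 1569 is 523.00 px.
One third of the crop height 240 is 80.00 px.
The upper-right point is two-thirds across and one-third down within the crop:
x = 31 + 2 × 523.00 ≈ 1077; y = 144 + 1 × 80.00 ≈ 224.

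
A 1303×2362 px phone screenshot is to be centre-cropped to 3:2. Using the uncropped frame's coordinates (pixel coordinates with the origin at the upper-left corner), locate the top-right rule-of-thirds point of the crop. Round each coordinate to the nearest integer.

x = 869 px, y = 1036 px

1303/2362 < 3/2, so the 3:2 crop keeps the full width 1303 and trims height to 1303 × 2/3 = 868.67 px.
Top offset = (2362 − 868.67)/2 = 746.67 px; left offset = 0.
Top-right is two-thirds across and one-third down within the crop:
x = 0.00 + 2 × 1303.00/3 ≈ 869; y = 746.67 + 1 × 868.67/3 ≈ 1036.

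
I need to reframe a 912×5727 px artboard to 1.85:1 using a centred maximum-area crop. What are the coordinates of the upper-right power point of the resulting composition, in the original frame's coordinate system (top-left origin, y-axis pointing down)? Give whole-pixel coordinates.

912/5727 < 1.85/1, so the 1.85:1 crop keeps the full width 912 and trims height to 912 × 1/1.85 = 492.97 px.
Top offset = (5727 − 492.97)/2 = 2617.01 px; left offset = 0.
Upper-right is two-thirds across and one-third down within the crop:
x = 0.00 + 2 × 912.00/3 ≈ 608; y = 2617.01 + 1 × 492.97/3 ≈ 2781.

x = 608 px, y = 2781 px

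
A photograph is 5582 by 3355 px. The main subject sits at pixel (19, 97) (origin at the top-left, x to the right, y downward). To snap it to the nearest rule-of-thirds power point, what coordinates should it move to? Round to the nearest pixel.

Third lines: x ∈ {1861, 3721}, y ∈ {1118, 2237}.
19 is closer to x = 1861; 97 is closer to y = 1118.
So the nearest intersection is the upper-left power point.

x = 1861 px, y = 1118 px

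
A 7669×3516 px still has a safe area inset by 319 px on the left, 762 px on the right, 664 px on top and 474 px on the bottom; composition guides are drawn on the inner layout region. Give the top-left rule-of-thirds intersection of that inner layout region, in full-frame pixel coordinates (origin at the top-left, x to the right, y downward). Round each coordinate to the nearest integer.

(2515, 1457)

Content width = 7669 − 319 − 762 = 6588 px; content height = 3516 − 664 − 474 = 2378 px.
Top-left is one-third across and one-third down within the inner layout region.
x = 319 + 1 × 6588/3 = 319 + 2196.00 ≈ 2515
y = 664 + 1 × 2378/3 = 664 + 792.67 ≈ 1457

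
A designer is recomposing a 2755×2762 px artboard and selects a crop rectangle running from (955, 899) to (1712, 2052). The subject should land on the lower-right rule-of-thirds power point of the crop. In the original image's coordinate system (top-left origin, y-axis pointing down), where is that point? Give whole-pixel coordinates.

Crop width = 1712 − 955 = 757 px; one third is 252.33 px.
Crop height = 2052 − 899 = 1153 px; one third is 384.33 px.
The lower-right point is two-thirds across and two-thirds down within the crop:
x = 955 + 2 × 252.33 ≈ 1460; y = 899 + 2 × 384.33 ≈ 1668.

(1460, 1668)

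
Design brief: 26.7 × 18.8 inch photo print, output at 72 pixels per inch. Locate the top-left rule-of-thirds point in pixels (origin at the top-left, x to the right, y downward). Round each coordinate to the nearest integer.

(641, 451)

In pixels the canvas is 26.7 × 72 = 1922.4 wide and 18.8 × 72 = 1353.6 tall.
The top-left point is one-third across and one-third down:
x = 1 × 1922.4/3 ≈ 641; y = 1 × 1353.6/3 ≈ 451.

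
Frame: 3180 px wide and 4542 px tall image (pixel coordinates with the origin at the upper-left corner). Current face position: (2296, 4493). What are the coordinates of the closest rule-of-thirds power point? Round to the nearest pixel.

(2120, 3028)

Third lines: x ∈ {1060, 2120}, y ∈ {1514, 3028}.
2296 is closer to x = 2120; 4493 is closer to y = 3028.
So the nearest intersection is the lower-right power point.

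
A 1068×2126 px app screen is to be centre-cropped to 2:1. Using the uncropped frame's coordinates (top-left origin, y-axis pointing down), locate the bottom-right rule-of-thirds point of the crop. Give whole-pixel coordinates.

x = 712 px, y = 1152 px

1068/2126 < 2/1, so the 2:1 crop keeps the full width 1068 and trims height to 1068 × 1/2 = 534.00 px.
Top offset = (2126 − 534.00)/2 = 796.00 px; left offset = 0.
Bottom-right is two-thirds across and two-thirds down within the crop:
x = 0.00 + 2 × 1068.00/3 ≈ 712; y = 796.00 + 2 × 534.00/3 ≈ 1152.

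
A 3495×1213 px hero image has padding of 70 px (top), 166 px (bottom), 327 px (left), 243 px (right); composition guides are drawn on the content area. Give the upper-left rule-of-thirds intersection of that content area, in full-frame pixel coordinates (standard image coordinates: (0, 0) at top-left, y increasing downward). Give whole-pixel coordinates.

Content width = 3495 − 327 − 243 = 2925 px; content height = 1213 − 70 − 166 = 977 px.
Upper-left is one-third across and one-third down within the content area.
x = 327 + 1 × 2925/3 = 327 + 975.00 ≈ 1302
y = 70 + 1 × 977/3 = 70 + 325.67 ≈ 396

(1302, 396)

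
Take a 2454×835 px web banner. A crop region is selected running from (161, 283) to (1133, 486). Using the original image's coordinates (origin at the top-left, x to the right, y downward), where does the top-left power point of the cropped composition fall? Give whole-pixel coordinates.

(485, 351)

Crop width = 1133 − 161 = 972 px; one third is 324.00 px.
Crop height = 486 − 283 = 203 px; one third is 67.67 px.
The top-left point is one-third across and one-third down within the crop:
x = 161 + 1 × 324.00 ≈ 485; y = 283 + 1 × 67.67 ≈ 351.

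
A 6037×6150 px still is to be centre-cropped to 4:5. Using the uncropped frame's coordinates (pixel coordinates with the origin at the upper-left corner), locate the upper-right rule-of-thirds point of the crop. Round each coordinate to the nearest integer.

6037/6150 > 4/5, so the 4:5 crop keeps the full height 6150 and trims width to 6150 × 4/5 = 4920.00 px.
Left offset = (6037 − 4920.00)/2 = 558.50 px; top offset = 0.
Upper-right is two-thirds across and one-third down within the crop:
x = 558.50 + 2 × 4920.00/3 ≈ 3839; y = 0.00 + 1 × 6150.00/3 ≈ 2050.

(3839, 2050)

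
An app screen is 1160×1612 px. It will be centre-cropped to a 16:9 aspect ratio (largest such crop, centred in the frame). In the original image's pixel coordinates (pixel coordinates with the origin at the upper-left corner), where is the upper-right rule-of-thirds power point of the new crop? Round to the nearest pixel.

(773, 697)

1160/1612 < 16/9, so the 16:9 crop keeps the full width 1160 and trims height to 1160 × 9/16 = 652.50 px.
Top offset = (1612 − 652.50)/2 = 479.75 px; left offset = 0.
Upper-right is two-thirds across and one-third down within the crop:
x = 0.00 + 2 × 1160.00/3 ≈ 773; y = 479.75 + 1 × 652.50/3 ≈ 697.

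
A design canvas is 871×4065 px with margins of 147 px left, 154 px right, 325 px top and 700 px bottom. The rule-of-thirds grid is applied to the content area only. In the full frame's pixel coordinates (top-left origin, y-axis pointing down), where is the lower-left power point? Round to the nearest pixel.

x = 337 px, y = 2352 px

Content width = 871 − 147 − 154 = 570 px; content height = 4065 − 325 − 700 = 3040 px.
Lower-left is one-third across and two-thirds down within the content area.
x = 147 + 1 × 570/3 = 147 + 190.00 ≈ 337
y = 325 + 2 × 3040/3 = 325 + 2026.67 ≈ 2352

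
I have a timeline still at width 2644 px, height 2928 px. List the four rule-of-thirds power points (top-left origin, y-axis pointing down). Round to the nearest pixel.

One third of 2644 is 881.33; one third of 2928 is 976.
Vertical third lines at x = 881 and x = 1763; horizontal third lines at y = 976 and y = 1952.

(881, 976), (1763, 976), (881, 1952), (1763, 1952)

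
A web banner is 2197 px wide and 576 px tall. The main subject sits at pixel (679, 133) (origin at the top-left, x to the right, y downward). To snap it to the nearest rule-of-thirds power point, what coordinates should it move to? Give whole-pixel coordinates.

Third lines: x ∈ {732, 1465}, y ∈ {192, 384}.
679 is closer to x = 732; 133 is closer to y = 192.
So the nearest intersection is the upper-left power point.

x = 732 px, y = 192 px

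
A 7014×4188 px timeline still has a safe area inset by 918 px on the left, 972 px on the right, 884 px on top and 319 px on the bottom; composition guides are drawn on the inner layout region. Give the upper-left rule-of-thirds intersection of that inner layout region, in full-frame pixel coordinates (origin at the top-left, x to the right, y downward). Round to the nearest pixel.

Content width = 7014 − 918 − 972 = 5124 px; content height = 4188 − 884 − 319 = 2985 px.
Upper-left is one-third across and one-third down within the inner layout region.
x = 918 + 1 × 5124/3 = 918 + 1708.00 ≈ 2626
y = 884 + 1 × 2985/3 = 884 + 995.00 ≈ 1879

(2626, 1879)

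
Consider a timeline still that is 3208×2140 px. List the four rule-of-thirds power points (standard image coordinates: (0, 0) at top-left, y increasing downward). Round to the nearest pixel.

One third of 3208 is 1069.33; one third of 2140 is 713.33.
Vertical third lines at x = 1069 and x = 2139; horizontal third lines at y = 713 and y = 1427.

(1069, 713), (2139, 713), (1069, 1427), (2139, 1427)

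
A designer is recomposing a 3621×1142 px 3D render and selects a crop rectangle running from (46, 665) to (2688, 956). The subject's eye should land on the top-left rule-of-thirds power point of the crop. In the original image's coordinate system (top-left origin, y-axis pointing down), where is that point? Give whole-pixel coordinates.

(927, 762)

Crop width = 2688 − 46 = 2642 px; one third is 880.67 px.
Crop height = 956 − 665 = 291 px; one third is 97.00 px.
The top-left point is one-third across and one-third down within the crop:
x = 46 + 1 × 880.67 ≈ 927; y = 665 + 1 × 97.00 ≈ 762.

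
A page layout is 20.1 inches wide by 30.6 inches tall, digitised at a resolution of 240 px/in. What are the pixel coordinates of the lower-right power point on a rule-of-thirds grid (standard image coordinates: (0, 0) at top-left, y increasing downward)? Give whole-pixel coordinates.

In pixels the canvas is 20.1 × 240 = 4824 wide and 30.6 × 240 = 7344 tall.
The lower-right point is two-thirds across and two-thirds down:
x = 2 × 4824/3 ≈ 3216; y = 2 × 7344/3 ≈ 4896.

(3216, 4896)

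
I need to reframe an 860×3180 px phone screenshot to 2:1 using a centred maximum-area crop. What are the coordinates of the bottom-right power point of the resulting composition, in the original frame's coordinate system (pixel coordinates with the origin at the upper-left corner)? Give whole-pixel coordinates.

(573, 1662)

860/3180 < 2/1, so the 2:1 crop keeps the full width 860 and trims height to 860 × 1/2 = 430.00 px.
Top offset = (3180 − 430.00)/2 = 1375.00 px; left offset = 0.
Bottom-right is two-thirds across and two-thirds down within the crop:
x = 0.00 + 2 × 860.00/3 ≈ 573; y = 1375.00 + 2 × 430.00/3 ≈ 1662.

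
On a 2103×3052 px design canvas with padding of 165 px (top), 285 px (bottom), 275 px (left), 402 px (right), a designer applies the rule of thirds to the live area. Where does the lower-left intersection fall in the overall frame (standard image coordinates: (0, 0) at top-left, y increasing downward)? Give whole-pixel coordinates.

Content width = 2103 − 275 − 402 = 1426 px; content height = 3052 − 165 − 285 = 2602 px.
Lower-left is one-third across and two-thirds down within the live area.
x = 275 + 1 × 1426/3 = 275 + 475.33 ≈ 750
y = 165 + 2 × 2602/3 = 165 + 1734.67 ≈ 1900

(750, 1900)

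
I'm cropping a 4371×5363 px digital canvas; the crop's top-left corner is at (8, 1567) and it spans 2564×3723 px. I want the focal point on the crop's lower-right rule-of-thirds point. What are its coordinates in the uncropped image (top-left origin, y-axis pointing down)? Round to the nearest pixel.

x = 1717 px, y = 4049 px

One third of the crop width 2564 is 854.67 px.
One third of the crop height 3723 is 1241.00 px.
The lower-right point is two-thirds across and two-thirds down within the crop:
x = 8 + 2 × 854.67 ≈ 1717; y = 1567 + 2 × 1241.00 ≈ 4049.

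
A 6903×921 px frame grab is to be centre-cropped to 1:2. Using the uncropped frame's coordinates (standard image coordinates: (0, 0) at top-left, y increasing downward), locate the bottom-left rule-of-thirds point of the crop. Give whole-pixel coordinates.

x = 3375 px, y = 614 px

6903/921 > 1/2, so the 1:2 crop keeps the full height 921 and trims width to 921 × 1/2 = 460.50 px.
Left offset = (6903 − 460.50)/2 = 3221.25 px; top offset = 0.
Bottom-left is one-third across and two-thirds down within the crop:
x = 3221.25 + 1 × 460.50/3 ≈ 3375; y = 0.00 + 2 × 921.00/3 ≈ 614.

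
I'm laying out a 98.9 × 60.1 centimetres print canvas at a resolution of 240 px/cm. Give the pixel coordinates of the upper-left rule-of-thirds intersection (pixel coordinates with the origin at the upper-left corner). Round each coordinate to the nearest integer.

In pixels the canvas is 98.9 × 240 = 23736 wide and 60.1 × 240 = 14424 tall.
The upper-left point is one-third across and one-third down:
x = 1 × 23736/3 ≈ 7912; y = 1 × 14424/3 ≈ 4808.

x = 7912 px, y = 4808 px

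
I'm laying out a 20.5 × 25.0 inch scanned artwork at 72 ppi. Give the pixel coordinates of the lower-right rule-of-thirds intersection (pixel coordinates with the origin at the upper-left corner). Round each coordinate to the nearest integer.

In pixels the canvas is 20.5 × 72 = 1476 wide and 25.0 × 72 = 1800 tall.
The lower-right point is two-thirds across and two-thirds down:
x = 2 × 1476/3 ≈ 984; y = 2 × 1800/3 ≈ 1200.

(984, 1200)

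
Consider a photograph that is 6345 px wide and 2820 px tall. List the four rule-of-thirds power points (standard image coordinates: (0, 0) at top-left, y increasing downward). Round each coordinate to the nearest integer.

(2115, 940), (4230, 940), (2115, 1880), (4230, 1880)

One third of 6345 is 2115; one third of 2820 is 940.
Vertical third lines at x = 2115 and x = 4230; horizontal third lines at y = 940 and y = 1880.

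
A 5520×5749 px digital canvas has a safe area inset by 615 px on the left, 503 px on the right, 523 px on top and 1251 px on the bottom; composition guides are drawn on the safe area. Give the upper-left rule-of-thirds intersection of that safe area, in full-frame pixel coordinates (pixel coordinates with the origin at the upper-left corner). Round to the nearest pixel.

(2082, 1848)

Content width = 5520 − 615 − 503 = 4402 px; content height = 5749 − 523 − 1251 = 3975 px.
Upper-left is one-third across and one-third down within the safe area.
x = 615 + 1 × 4402/3 = 615 + 1467.33 ≈ 2082
y = 523 + 1 × 3975/3 = 523 + 1325.00 ≈ 1848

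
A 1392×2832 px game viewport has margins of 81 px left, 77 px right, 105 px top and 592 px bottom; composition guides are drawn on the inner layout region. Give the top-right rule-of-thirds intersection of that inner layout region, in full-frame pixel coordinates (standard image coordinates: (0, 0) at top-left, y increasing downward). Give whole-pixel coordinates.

x = 904 px, y = 817 px

Content width = 1392 − 81 − 77 = 1234 px; content height = 2832 − 105 − 592 = 2135 px.
Top-right is two-thirds across and one-third down within the inner layout region.
x = 81 + 2 × 1234/3 = 81 + 822.67 ≈ 904
y = 105 + 1 × 2135/3 = 105 + 711.67 ≈ 817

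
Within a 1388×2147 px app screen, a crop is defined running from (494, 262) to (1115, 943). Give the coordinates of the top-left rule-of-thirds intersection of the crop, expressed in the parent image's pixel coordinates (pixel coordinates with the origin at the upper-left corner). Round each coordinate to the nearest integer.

x = 701 px, y = 489 px

Crop width = 1115 − 494 = 621 px; one third is 207.00 px.
Crop height = 943 − 262 = 681 px; one third is 227.00 px.
The top-left point is one-third across and one-third down within the crop:
x = 494 + 1 × 207.00 ≈ 701; y = 262 + 1 × 227.00 ≈ 489.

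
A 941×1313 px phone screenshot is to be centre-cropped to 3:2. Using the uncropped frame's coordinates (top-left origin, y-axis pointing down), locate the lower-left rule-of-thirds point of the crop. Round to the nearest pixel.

941/1313 < 3/2, so the 3:2 crop keeps the full width 941 and trims height to 941 × 2/3 = 627.33 px.
Top offset = (1313 − 627.33)/2 = 342.83 px; left offset = 0.
Lower-left is one-third across and two-thirds down within the crop:
x = 0.00 + 1 × 941.00/3 ≈ 314; y = 342.83 + 2 × 627.33/3 ≈ 761.

(314, 761)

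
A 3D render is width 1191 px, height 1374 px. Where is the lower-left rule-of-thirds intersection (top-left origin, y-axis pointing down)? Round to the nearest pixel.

x = 397 px, y = 916 px

The lower-left point sits one-third of the way across and two-thirds of the way down.
x = 1 × 1191/3 ≈ 397; y = 2 × 1374/3 ≈ 916.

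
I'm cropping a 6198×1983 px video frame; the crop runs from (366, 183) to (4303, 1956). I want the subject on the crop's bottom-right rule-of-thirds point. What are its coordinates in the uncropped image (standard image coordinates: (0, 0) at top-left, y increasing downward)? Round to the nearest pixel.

Crop width = 4303 − 366 = 3937 px; one third is 1312.33 px.
Crop height = 1956 − 183 = 1773 px; one third is 591.00 px.
The bottom-right point is two-thirds across and two-thirds down within the crop:
x = 366 + 2 × 1312.33 ≈ 2991; y = 183 + 2 × 591.00 ≈ 1365.

(2991, 1365)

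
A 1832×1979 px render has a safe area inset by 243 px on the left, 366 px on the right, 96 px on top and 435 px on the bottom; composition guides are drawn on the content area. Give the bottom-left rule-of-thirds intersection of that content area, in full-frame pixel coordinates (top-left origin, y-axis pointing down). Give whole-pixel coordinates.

Content width = 1832 − 243 − 366 = 1223 px; content height = 1979 − 96 − 435 = 1448 px.
Bottom-left is one-third across and two-thirds down within the content area.
x = 243 + 1 × 1223/3 = 243 + 407.67 ≈ 651
y = 96 + 2 × 1448/3 = 96 + 965.33 ≈ 1061

x = 651 px, y = 1061 px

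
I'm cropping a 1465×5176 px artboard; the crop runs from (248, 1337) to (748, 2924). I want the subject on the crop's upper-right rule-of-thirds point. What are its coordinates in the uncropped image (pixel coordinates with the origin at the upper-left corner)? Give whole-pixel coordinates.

Crop width = 748 − 248 = 500 px; one third is 166.67 px.
Crop height = 2924 − 1337 = 1587 px; one third is 529.00 px.
The upper-right point is two-thirds across and one-third down within the crop:
x = 248 + 2 × 166.67 ≈ 581; y = 1337 + 1 × 529.00 ≈ 1866.

x = 581 px, y = 1866 px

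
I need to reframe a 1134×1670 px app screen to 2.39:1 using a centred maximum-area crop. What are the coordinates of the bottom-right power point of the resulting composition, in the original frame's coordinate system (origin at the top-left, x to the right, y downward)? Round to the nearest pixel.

1134/1670 < 2.39/1, so the 2.39:1 crop keeps the full width 1134 and trims height to 1134 × 1/2.39 = 474.48 px.
Top offset = (1670 − 474.48)/2 = 597.76 px; left offset = 0.
Bottom-right is two-thirds across and two-thirds down within the crop:
x = 0.00 + 2 × 1134.00/3 ≈ 756; y = 597.76 + 2 × 474.48/3 ≈ 914.

(756, 914)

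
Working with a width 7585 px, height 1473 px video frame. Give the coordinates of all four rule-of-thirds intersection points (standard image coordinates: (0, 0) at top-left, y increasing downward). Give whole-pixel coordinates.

One third of 7585 is 2528.33; one third of 1473 is 491.
Vertical third lines at x = 2528 and x = 5057; horizontal third lines at y = 491 and y = 982.

(2528, 491), (5057, 491), (2528, 982), (5057, 982)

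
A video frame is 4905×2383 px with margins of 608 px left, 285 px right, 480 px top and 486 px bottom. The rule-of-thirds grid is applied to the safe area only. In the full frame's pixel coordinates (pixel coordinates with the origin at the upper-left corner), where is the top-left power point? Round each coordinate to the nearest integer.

(1945, 952)

Content width = 4905 − 608 − 285 = 4012 px; content height = 2383 − 480 − 486 = 1417 px.
Top-left is one-third across and one-third down within the safe area.
x = 608 + 1 × 4012/3 = 608 + 1337.33 ≈ 1945
y = 480 + 1 × 1417/3 = 480 + 472.33 ≈ 952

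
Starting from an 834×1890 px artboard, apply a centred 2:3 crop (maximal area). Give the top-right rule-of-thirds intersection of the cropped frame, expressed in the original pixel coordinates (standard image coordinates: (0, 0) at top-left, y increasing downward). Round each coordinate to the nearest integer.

834/1890 < 2/3, so the 2:3 crop keeps the full width 834 and trims height to 834 × 3/2 = 1251.00 px.
Top offset = (1890 − 1251.00)/2 = 319.50 px; left offset = 0.
Top-right is two-thirds across and one-third down within the crop:
x = 0.00 + 2 × 834.00/3 ≈ 556; y = 319.50 + 1 × 1251.00/3 ≈ 737.

x = 556 px, y = 737 px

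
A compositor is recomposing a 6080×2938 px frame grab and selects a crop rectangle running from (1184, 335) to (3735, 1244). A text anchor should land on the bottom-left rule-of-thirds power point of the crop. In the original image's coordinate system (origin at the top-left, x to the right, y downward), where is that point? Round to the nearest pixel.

Crop width = 3735 − 1184 = 2551 px; one third is 850.33 px.
Crop height = 1244 − 335 = 909 px; one third is 303.00 px.
The bottom-left point is one-third across and two-thirds down within the crop:
x = 1184 + 1 × 850.33 ≈ 2034; y = 335 + 2 × 303.00 ≈ 941.

(2034, 941)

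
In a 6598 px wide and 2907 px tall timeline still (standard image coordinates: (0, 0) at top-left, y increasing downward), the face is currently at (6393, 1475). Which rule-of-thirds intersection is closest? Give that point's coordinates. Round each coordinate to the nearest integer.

x = 4399 px, y = 1938 px

Third lines: x ∈ {2199, 4399}, y ∈ {969, 1938}.
6393 is closer to x = 4399; 1475 is closer to y = 1938.
So the nearest intersection is the lower-right power point.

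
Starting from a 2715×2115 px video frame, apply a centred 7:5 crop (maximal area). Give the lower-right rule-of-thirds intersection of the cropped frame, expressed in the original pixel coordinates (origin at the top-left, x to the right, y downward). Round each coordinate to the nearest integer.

2715/2115 < 7/5, so the 7:5 crop keeps the full width 2715 and trims height to 2715 × 5/7 = 1939.29 px.
Top offset = (2115 − 1939.29)/2 = 87.86 px; left offset = 0.
Lower-right is two-thirds across and two-thirds down within the crop:
x = 0.00 + 2 × 2715.00/3 ≈ 1810; y = 87.86 + 2 × 1939.29/3 ≈ 1381.

(1810, 1381)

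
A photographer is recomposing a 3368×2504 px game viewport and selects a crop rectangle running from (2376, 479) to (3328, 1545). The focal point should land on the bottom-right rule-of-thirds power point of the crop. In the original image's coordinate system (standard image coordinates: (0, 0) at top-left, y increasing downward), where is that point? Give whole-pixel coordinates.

(3011, 1190)

Crop width = 3328 − 2376 = 952 px; one third is 317.33 px.
Crop height = 1545 − 479 = 1066 px; one third is 355.33 px.
The bottom-right point is two-thirds across and two-thirds down within the crop:
x = 2376 + 2 × 317.33 ≈ 3011; y = 479 + 2 × 355.33 ≈ 1190.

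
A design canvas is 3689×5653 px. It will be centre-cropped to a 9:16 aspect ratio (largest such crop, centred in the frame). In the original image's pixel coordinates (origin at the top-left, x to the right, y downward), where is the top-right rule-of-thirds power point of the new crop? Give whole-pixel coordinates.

3689/5653 > 9/16, so the 9:16 crop keeps the full height 5653 and trims width to 5653 × 9/16 = 3179.81 px.
Left offset = (3689 − 3179.81)/2 = 254.59 px; top offset = 0.
Top-right is two-thirds across and one-third down within the crop:
x = 254.59 + 2 × 3179.81/3 ≈ 2374; y = 0.00 + 1 × 5653.00/3 ≈ 1884.

(2374, 1884)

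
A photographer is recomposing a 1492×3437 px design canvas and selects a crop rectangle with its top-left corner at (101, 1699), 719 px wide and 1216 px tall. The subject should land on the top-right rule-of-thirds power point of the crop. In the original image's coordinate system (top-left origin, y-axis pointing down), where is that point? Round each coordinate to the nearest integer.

x = 580 px, y = 2104 px

One third of the crop width 719 is 239.67 px.
One third of the crop height 1216 is 405.33 px.
The top-right point is two-thirds across and one-third down within the crop:
x = 101 + 2 × 239.67 ≈ 580; y = 1699 + 1 × 405.33 ≈ 2104.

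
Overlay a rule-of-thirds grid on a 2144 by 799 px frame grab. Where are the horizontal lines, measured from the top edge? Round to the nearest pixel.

799 / 3 = 266.33, so the horizontal lines sit at one and two thirds of 799.

y = 266 px and y = 533 px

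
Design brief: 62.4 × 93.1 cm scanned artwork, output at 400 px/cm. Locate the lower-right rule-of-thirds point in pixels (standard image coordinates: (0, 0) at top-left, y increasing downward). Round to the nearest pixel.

(16640, 24827)

In pixels the canvas is 62.4 × 400 = 24960 wide and 93.1 × 400 = 37240 tall.
The lower-right point is two-thirds across and two-thirds down:
x = 2 × 24960/3 ≈ 16640; y = 2 × 37240/3 ≈ 24827.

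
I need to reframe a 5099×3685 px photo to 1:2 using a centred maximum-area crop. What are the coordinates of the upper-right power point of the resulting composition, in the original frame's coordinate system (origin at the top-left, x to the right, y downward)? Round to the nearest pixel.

5099/3685 > 1/2, so the 1:2 crop keeps the full height 3685 and trims width to 3685 × 1/2 = 1842.50 px.
Left offset = (5099 − 1842.50)/2 = 1628.25 px; top offset = 0.
Upper-right is two-thirds across and one-third down within the crop:
x = 1628.25 + 2 × 1842.50/3 ≈ 2857; y = 0.00 + 1 × 3685.00/3 ≈ 1228.

(2857, 1228)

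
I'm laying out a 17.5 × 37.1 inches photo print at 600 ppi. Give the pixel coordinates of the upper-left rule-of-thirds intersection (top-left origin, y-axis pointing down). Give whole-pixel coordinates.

x = 3500 px, y = 7420 px

In pixels the canvas is 17.5 × 600 = 10500 wide and 37.1 × 600 = 22260 tall.
The upper-left point is one-third across and one-third down:
x = 1 × 10500/3 ≈ 3500; y = 1 × 22260/3 ≈ 7420.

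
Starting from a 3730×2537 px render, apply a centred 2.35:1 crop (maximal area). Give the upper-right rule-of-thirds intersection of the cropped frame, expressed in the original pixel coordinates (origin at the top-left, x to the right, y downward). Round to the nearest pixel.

3730/2537 < 2.35/1, so the 2.35:1 crop keeps the full width 3730 and trims height to 3730 × 1/2.35 = 1587.23 px.
Top offset = (2537 − 1587.23)/2 = 474.88 px; left offset = 0.
Upper-right is two-thirds across and one-third down within the crop:
x = 0.00 + 2 × 3730.00/3 ≈ 2487; y = 474.88 + 1 × 1587.23/3 ≈ 1004.

(2487, 1004)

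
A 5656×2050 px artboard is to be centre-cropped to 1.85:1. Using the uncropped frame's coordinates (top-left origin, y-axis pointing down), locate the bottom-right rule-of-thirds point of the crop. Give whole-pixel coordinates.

5656/2050 > 1.85/1, so the 1.85:1 crop keeps the full height 2050 and trims width to 2050 × 1.85/1 = 3792.50 px.
Left offset = (5656 − 3792.50)/2 = 931.75 px; top offset = 0.
Bottom-right is two-thirds across and two-thirds down within the crop:
x = 931.75 + 2 × 3792.50/3 ≈ 3460; y = 0.00 + 2 × 2050.00/3 ≈ 1367.

x = 3460 px, y = 1367 px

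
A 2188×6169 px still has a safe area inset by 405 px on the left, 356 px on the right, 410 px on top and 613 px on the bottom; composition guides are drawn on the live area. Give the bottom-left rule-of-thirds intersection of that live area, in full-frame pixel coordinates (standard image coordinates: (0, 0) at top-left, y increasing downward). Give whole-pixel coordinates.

(881, 3841)

Content width = 2188 − 405 − 356 = 1427 px; content height = 6169 − 410 − 613 = 5146 px.
Bottom-left is one-third across and two-thirds down within the live area.
x = 405 + 1 × 1427/3 = 405 + 475.67 ≈ 881
y = 410 + 2 × 5146/3 = 410 + 3430.67 ≈ 3841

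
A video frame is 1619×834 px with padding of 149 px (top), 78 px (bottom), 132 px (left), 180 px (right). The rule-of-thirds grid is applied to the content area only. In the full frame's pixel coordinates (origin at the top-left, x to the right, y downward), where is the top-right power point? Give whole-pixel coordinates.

(1003, 351)

Content width = 1619 − 132 − 180 = 1307 px; content height = 834 − 149 − 78 = 607 px.
Top-right is two-thirds across and one-third down within the content area.
x = 132 + 2 × 1307/3 = 132 + 871.33 ≈ 1003
y = 149 + 1 × 607/3 = 149 + 202.33 ≈ 351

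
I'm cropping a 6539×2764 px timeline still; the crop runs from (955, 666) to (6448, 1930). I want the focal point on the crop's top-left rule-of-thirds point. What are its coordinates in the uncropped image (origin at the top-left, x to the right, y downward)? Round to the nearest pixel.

(2786, 1087)

Crop width = 6448 − 955 = 5493 px; one third is 1831.00 px.
Crop height = 1930 − 666 = 1264 px; one third is 421.33 px.
The top-left point is one-third across and one-third down within the crop:
x = 955 + 1 × 1831.00 ≈ 2786; y = 666 + 1 × 421.33 ≈ 1087.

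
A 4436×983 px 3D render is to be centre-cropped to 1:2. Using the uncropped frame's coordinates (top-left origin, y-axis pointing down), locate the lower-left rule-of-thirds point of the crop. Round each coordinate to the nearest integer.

x = 2136 px, y = 655 px

4436/983 > 1/2, so the 1:2 crop keeps the full height 983 and trims width to 983 × 1/2 = 491.50 px.
Left offset = (4436 − 491.50)/2 = 1972.25 px; top offset = 0.
Lower-left is one-third across and two-thirds down within the crop:
x = 1972.25 + 1 × 491.50/3 ≈ 2136; y = 0.00 + 2 × 983.00/3 ≈ 655.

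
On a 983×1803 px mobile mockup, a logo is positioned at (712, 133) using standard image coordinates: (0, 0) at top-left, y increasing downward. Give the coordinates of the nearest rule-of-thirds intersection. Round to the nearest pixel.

Third lines: x ∈ {328, 655}, y ∈ {601, 1202}.
712 is closer to x = 655; 133 is closer to y = 601.
So the nearest intersection is the upper-right power point.

x = 655 px, y = 601 px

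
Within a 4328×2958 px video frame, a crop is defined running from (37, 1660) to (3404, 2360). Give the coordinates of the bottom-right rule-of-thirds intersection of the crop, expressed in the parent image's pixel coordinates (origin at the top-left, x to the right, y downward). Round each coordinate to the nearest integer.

Crop width = 3404 − 37 = 3367 px; one third is 1122.33 px.
Crop height = 2360 − 1660 = 700 px; one third is 233.33 px.
The bottom-right point is two-thirds across and two-thirds down within the crop:
x = 37 + 2 × 1122.33 ≈ 2282; y = 1660 + 2 × 233.33 ≈ 2127.

(2282, 2127)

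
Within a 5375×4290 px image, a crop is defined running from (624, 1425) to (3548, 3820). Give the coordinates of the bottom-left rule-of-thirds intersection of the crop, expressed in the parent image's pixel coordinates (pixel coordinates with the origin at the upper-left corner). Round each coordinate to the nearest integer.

Crop width = 3548 − 624 = 2924 px; one third is 974.67 px.
Crop height = 3820 − 1425 = 2395 px; one third is 798.33 px.
The bottom-left point is one-third across and two-thirds down within the crop:
x = 624 + 1 × 974.67 ≈ 1599; y = 1425 + 2 × 798.33 ≈ 3022.

(1599, 3022)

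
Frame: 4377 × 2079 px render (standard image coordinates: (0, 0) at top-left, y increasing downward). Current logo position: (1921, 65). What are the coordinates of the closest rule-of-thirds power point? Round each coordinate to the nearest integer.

(1459, 693)

Third lines: x ∈ {1459, 2918}, y ∈ {693, 1386}.
1921 is closer to x = 1459; 65 is closer to y = 693.
So the nearest intersection is the upper-left power point.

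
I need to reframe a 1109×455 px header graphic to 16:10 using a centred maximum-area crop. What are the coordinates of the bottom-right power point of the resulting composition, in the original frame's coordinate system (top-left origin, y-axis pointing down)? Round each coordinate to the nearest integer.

x = 676 px, y = 303 px

1109/455 > 16/10, so the 16:10 crop keeps the full height 455 and trims width to 455 × 16/10 = 728.00 px.
Left offset = (1109 − 728.00)/2 = 190.50 px; top offset = 0.
Bottom-right is two-thirds across and two-thirds down within the crop:
x = 190.50 + 2 × 728.00/3 ≈ 676; y = 0.00 + 2 × 455.00/3 ≈ 303.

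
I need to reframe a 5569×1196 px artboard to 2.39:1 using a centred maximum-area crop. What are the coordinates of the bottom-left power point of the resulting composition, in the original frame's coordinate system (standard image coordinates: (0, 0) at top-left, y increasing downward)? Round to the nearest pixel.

(2308, 797)

5569/1196 > 2.39/1, so the 2.39:1 crop keeps the full height 1196 and trims width to 1196 × 2.39/1 = 2858.44 px.
Left offset = (5569 − 2858.44)/2 = 1355.28 px; top offset = 0.
Bottom-left is one-third across and two-thirds down within the crop:
x = 1355.28 + 1 × 2858.44/3 ≈ 2308; y = 0.00 + 2 × 1196.00/3 ≈ 797.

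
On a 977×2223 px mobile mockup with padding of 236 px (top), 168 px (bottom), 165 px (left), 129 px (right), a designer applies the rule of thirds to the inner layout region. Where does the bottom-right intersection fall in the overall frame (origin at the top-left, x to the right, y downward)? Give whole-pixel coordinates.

Content width = 977 − 165 − 129 = 683 px; content height = 2223 − 236 − 168 = 1819 px.
Bottom-right is two-thirds across and two-thirds down within the inner layout region.
x = 165 + 2 × 683/3 = 165 + 455.33 ≈ 620
y = 236 + 2 × 1819/3 = 236 + 1212.67 ≈ 1449

(620, 1449)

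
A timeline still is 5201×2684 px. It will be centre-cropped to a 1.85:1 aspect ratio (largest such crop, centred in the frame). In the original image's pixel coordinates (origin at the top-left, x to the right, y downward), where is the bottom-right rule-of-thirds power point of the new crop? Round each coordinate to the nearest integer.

x = 3428 px, y = 1789 px

5201/2684 > 1.85/1, so the 1.85:1 crop keeps the full height 2684 and trims width to 2684 × 1.85/1 = 4965.40 px.
Left offset = (5201 − 4965.40)/2 = 117.80 px; top offset = 0.
Bottom-right is two-thirds across and two-thirds down within the crop:
x = 117.80 + 2 × 4965.40/3 ≈ 3428; y = 0.00 + 2 × 2684.00/3 ≈ 1789.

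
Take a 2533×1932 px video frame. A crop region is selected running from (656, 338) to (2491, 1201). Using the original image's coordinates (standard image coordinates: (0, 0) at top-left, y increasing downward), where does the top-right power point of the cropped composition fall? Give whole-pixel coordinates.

Crop width = 2491 − 656 = 1835 px; one third is 611.67 px.
Crop height = 1201 − 338 = 863 px; one third is 287.67 px.
The top-right point is two-thirds across and one-third down within the crop:
x = 656 + 2 × 611.67 ≈ 1879; y = 338 + 1 × 287.67 ≈ 626.

(1879, 626)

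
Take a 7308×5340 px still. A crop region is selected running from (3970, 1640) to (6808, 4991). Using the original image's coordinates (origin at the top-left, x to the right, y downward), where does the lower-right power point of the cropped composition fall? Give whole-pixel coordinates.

Crop width = 6808 − 3970 = 2838 px; one third is 946.00 px.
Crop height = 4991 − 1640 = 3351 px; one third is 1117.00 px.
The lower-right point is two-thirds across and two-thirds down within the crop:
x = 3970 + 2 × 946.00 ≈ 5862; y = 1640 + 2 × 1117.00 ≈ 3874.

x = 5862 px, y = 3874 px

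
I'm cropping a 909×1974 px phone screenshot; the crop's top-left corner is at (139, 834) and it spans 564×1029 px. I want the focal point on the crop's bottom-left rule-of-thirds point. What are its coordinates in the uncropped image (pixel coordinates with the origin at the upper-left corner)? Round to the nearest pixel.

(327, 1520)

One third of the crop width 564 is 188.00 px.
One third of the crop height 1029 is 343.00 px.
The bottom-left point is one-third across and two-thirds down within the crop:
x = 139 + 1 × 188.00 ≈ 327; y = 834 + 2 × 343.00 ≈ 1520.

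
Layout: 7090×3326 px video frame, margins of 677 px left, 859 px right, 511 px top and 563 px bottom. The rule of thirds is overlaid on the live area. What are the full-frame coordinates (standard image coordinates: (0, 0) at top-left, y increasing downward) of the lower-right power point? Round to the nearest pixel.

(4380, 2012)

Content width = 7090 − 677 − 859 = 5554 px; content height = 3326 − 511 − 563 = 2252 px.
Lower-right is two-thirds across and two-thirds down within the live area.
x = 677 + 2 × 5554/3 = 677 + 3702.67 ≈ 4380
y = 511 + 2 × 2252/3 = 511 + 1501.33 ≈ 2012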